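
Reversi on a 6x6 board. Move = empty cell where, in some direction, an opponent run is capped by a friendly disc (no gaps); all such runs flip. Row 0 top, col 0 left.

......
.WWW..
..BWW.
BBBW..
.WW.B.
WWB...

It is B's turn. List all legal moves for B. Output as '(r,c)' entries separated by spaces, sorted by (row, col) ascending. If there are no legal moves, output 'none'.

Answer: (0,0) (0,2) (0,4) (1,4) (2,5) (3,4) (5,3)

Derivation:
(0,0): flips 1 -> legal
(0,1): no bracket -> illegal
(0,2): flips 1 -> legal
(0,3): no bracket -> illegal
(0,4): flips 1 -> legal
(1,0): no bracket -> illegal
(1,4): flips 1 -> legal
(1,5): no bracket -> illegal
(2,0): no bracket -> illegal
(2,1): no bracket -> illegal
(2,5): flips 2 -> legal
(3,4): flips 1 -> legal
(3,5): no bracket -> illegal
(4,0): no bracket -> illegal
(4,3): no bracket -> illegal
(5,3): flips 1 -> legal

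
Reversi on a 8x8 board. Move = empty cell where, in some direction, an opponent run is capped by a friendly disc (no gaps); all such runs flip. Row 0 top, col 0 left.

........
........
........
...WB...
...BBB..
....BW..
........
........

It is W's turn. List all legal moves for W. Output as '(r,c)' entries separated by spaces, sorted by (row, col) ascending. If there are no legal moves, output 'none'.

(2,3): no bracket -> illegal
(2,4): no bracket -> illegal
(2,5): no bracket -> illegal
(3,2): no bracket -> illegal
(3,5): flips 2 -> legal
(3,6): no bracket -> illegal
(4,2): no bracket -> illegal
(4,6): no bracket -> illegal
(5,2): no bracket -> illegal
(5,3): flips 2 -> legal
(5,6): no bracket -> illegal
(6,3): no bracket -> illegal
(6,4): no bracket -> illegal
(6,5): no bracket -> illegal

Answer: (3,5) (5,3)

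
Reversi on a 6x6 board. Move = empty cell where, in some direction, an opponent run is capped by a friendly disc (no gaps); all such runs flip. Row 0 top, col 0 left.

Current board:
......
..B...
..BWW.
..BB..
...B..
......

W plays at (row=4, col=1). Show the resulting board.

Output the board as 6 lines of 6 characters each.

Answer: ......
..B...
..BWW.
..WB..
.W.B..
......

Derivation:
Place W at (4,1); scan 8 dirs for brackets.
Dir NW: first cell '.' (not opp) -> no flip
Dir N: first cell '.' (not opp) -> no flip
Dir NE: opp run (3,2) capped by W -> flip
Dir W: first cell '.' (not opp) -> no flip
Dir E: first cell '.' (not opp) -> no flip
Dir SW: first cell '.' (not opp) -> no flip
Dir S: first cell '.' (not opp) -> no flip
Dir SE: first cell '.' (not opp) -> no flip
All flips: (3,2)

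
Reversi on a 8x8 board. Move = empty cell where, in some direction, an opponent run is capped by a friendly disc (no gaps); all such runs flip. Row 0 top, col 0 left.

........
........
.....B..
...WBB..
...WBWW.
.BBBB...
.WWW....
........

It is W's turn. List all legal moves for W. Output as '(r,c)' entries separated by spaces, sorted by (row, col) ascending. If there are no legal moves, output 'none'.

Answer: (1,5) (1,6) (2,3) (2,4) (2,6) (3,6) (4,0) (4,1) (4,2) (5,5) (6,5)

Derivation:
(1,4): no bracket -> illegal
(1,5): flips 2 -> legal
(1,6): flips 2 -> legal
(2,3): flips 1 -> legal
(2,4): flips 1 -> legal
(2,6): flips 3 -> legal
(3,6): flips 2 -> legal
(4,0): flips 1 -> legal
(4,1): flips 2 -> legal
(4,2): flips 1 -> legal
(5,0): no bracket -> illegal
(5,5): flips 1 -> legal
(6,0): no bracket -> illegal
(6,4): no bracket -> illegal
(6,5): flips 1 -> legal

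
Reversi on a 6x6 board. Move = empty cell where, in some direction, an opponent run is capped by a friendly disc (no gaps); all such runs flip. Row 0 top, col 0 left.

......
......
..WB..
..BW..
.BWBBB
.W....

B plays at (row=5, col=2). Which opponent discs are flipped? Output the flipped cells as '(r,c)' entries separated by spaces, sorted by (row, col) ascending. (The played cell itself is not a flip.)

Dir NW: first cell 'B' (not opp) -> no flip
Dir N: opp run (4,2) capped by B -> flip
Dir NE: first cell 'B' (not opp) -> no flip
Dir W: opp run (5,1), next='.' -> no flip
Dir E: first cell '.' (not opp) -> no flip
Dir SW: edge -> no flip
Dir S: edge -> no flip
Dir SE: edge -> no flip

Answer: (4,2)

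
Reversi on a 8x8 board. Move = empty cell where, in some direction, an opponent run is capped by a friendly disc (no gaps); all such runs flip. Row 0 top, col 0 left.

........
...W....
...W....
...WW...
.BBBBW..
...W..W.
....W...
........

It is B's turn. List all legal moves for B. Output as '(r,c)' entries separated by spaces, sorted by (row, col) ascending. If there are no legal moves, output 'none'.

Answer: (0,3) (2,2) (2,4) (2,5) (4,6) (6,2) (6,3) (7,5)

Derivation:
(0,2): no bracket -> illegal
(0,3): flips 3 -> legal
(0,4): no bracket -> illegal
(1,2): no bracket -> illegal
(1,4): no bracket -> illegal
(2,2): flips 1 -> legal
(2,4): flips 2 -> legal
(2,5): flips 1 -> legal
(3,2): no bracket -> illegal
(3,5): no bracket -> illegal
(3,6): no bracket -> illegal
(4,6): flips 1 -> legal
(4,7): no bracket -> illegal
(5,2): no bracket -> illegal
(5,4): no bracket -> illegal
(5,5): no bracket -> illegal
(5,7): no bracket -> illegal
(6,2): flips 1 -> legal
(6,3): flips 1 -> legal
(6,5): no bracket -> illegal
(6,6): no bracket -> illegal
(6,7): no bracket -> illegal
(7,3): no bracket -> illegal
(7,4): no bracket -> illegal
(7,5): flips 2 -> legal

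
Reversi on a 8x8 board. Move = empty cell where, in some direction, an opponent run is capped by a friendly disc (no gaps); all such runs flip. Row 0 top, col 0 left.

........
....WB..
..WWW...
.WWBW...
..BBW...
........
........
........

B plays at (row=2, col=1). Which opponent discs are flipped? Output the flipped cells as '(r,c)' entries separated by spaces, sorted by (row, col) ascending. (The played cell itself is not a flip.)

Answer: (3,2)

Derivation:
Dir NW: first cell '.' (not opp) -> no flip
Dir N: first cell '.' (not opp) -> no flip
Dir NE: first cell '.' (not opp) -> no flip
Dir W: first cell '.' (not opp) -> no flip
Dir E: opp run (2,2) (2,3) (2,4), next='.' -> no flip
Dir SW: first cell '.' (not opp) -> no flip
Dir S: opp run (3,1), next='.' -> no flip
Dir SE: opp run (3,2) capped by B -> flip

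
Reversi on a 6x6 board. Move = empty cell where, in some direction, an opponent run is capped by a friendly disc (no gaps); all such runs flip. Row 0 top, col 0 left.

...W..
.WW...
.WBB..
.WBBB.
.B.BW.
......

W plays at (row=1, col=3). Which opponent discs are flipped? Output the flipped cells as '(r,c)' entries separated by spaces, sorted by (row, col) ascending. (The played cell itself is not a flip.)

Answer: (2,2)

Derivation:
Dir NW: first cell '.' (not opp) -> no flip
Dir N: first cell 'W' (not opp) -> no flip
Dir NE: first cell '.' (not opp) -> no flip
Dir W: first cell 'W' (not opp) -> no flip
Dir E: first cell '.' (not opp) -> no flip
Dir SW: opp run (2,2) capped by W -> flip
Dir S: opp run (2,3) (3,3) (4,3), next='.' -> no flip
Dir SE: first cell '.' (not opp) -> no flip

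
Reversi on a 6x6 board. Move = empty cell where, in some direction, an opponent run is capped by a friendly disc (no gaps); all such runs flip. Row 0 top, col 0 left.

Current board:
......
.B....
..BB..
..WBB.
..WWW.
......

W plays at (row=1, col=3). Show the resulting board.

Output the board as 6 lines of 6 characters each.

Answer: ......
.B.W..
..BW..
..WWB.
..WWW.
......

Derivation:
Place W at (1,3); scan 8 dirs for brackets.
Dir NW: first cell '.' (not opp) -> no flip
Dir N: first cell '.' (not opp) -> no flip
Dir NE: first cell '.' (not opp) -> no flip
Dir W: first cell '.' (not opp) -> no flip
Dir E: first cell '.' (not opp) -> no flip
Dir SW: opp run (2,2), next='.' -> no flip
Dir S: opp run (2,3) (3,3) capped by W -> flip
Dir SE: first cell '.' (not opp) -> no flip
All flips: (2,3) (3,3)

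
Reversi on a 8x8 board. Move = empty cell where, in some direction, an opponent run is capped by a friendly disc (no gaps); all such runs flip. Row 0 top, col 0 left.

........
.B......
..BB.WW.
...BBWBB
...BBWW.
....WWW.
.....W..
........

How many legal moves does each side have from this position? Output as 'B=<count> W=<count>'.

Answer: B=10 W=9

Derivation:
-- B to move --
(1,4): flips 1 -> legal
(1,5): flips 1 -> legal
(1,6): flips 2 -> legal
(1,7): flips 2 -> legal
(2,4): no bracket -> illegal
(2,7): no bracket -> illegal
(4,7): flips 2 -> legal
(5,3): no bracket -> illegal
(5,7): no bracket -> illegal
(6,3): flips 2 -> legal
(6,4): flips 3 -> legal
(6,6): flips 3 -> legal
(6,7): flips 2 -> legal
(7,4): no bracket -> illegal
(7,5): no bracket -> illegal
(7,6): flips 2 -> legal
B mobility = 10
-- W to move --
(0,0): flips 4 -> legal
(0,1): no bracket -> illegal
(0,2): no bracket -> illegal
(1,0): no bracket -> illegal
(1,2): flips 2 -> legal
(1,3): no bracket -> illegal
(1,4): no bracket -> illegal
(2,0): no bracket -> illegal
(2,1): no bracket -> illegal
(2,4): flips 2 -> legal
(2,7): flips 1 -> legal
(3,1): no bracket -> illegal
(3,2): flips 3 -> legal
(4,2): flips 2 -> legal
(4,7): flips 1 -> legal
(5,2): flips 2 -> legal
(5,3): flips 1 -> legal
W mobility = 9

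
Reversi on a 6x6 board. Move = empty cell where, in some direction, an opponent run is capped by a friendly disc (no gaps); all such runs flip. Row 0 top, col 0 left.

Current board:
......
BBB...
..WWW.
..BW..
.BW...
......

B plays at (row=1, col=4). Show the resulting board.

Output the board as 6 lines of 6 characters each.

Place B at (1,4); scan 8 dirs for brackets.
Dir NW: first cell '.' (not opp) -> no flip
Dir N: first cell '.' (not opp) -> no flip
Dir NE: first cell '.' (not opp) -> no flip
Dir W: first cell '.' (not opp) -> no flip
Dir E: first cell '.' (not opp) -> no flip
Dir SW: opp run (2,3) capped by B -> flip
Dir S: opp run (2,4), next='.' -> no flip
Dir SE: first cell '.' (not opp) -> no flip
All flips: (2,3)

Answer: ......
BBB.B.
..WBW.
..BW..
.BW...
......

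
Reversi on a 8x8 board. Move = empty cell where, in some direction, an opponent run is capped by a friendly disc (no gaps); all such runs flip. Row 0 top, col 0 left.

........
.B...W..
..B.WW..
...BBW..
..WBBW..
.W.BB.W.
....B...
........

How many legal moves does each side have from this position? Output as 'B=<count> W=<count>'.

-- B to move --
(0,4): no bracket -> illegal
(0,5): no bracket -> illegal
(0,6): flips 2 -> legal
(1,3): no bracket -> illegal
(1,4): flips 1 -> legal
(1,6): flips 1 -> legal
(2,3): no bracket -> illegal
(2,6): flips 1 -> legal
(3,1): flips 1 -> legal
(3,2): no bracket -> illegal
(3,6): flips 2 -> legal
(4,0): no bracket -> illegal
(4,1): flips 1 -> legal
(4,6): flips 1 -> legal
(4,7): no bracket -> illegal
(5,0): no bracket -> illegal
(5,2): no bracket -> illegal
(5,5): no bracket -> illegal
(5,7): no bracket -> illegal
(6,0): flips 2 -> legal
(6,1): no bracket -> illegal
(6,2): no bracket -> illegal
(6,5): no bracket -> illegal
(6,6): no bracket -> illegal
(6,7): flips 2 -> legal
B mobility = 10
-- W to move --
(0,0): no bracket -> illegal
(0,1): no bracket -> illegal
(0,2): no bracket -> illegal
(1,0): no bracket -> illegal
(1,2): no bracket -> illegal
(1,3): no bracket -> illegal
(2,0): no bracket -> illegal
(2,1): no bracket -> illegal
(2,3): flips 1 -> legal
(3,1): no bracket -> illegal
(3,2): flips 2 -> legal
(5,2): flips 2 -> legal
(5,5): no bracket -> illegal
(6,2): flips 2 -> legal
(6,3): flips 1 -> legal
(6,5): no bracket -> illegal
(7,3): no bracket -> illegal
(7,4): flips 4 -> legal
(7,5): flips 2 -> legal
W mobility = 7

Answer: B=10 W=7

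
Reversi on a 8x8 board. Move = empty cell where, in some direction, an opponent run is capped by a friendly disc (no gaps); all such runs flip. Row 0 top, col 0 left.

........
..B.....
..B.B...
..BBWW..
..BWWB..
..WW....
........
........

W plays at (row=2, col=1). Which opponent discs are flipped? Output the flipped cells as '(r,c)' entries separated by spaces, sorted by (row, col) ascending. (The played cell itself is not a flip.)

Dir NW: first cell '.' (not opp) -> no flip
Dir N: first cell '.' (not opp) -> no flip
Dir NE: opp run (1,2), next='.' -> no flip
Dir W: first cell '.' (not opp) -> no flip
Dir E: opp run (2,2), next='.' -> no flip
Dir SW: first cell '.' (not opp) -> no flip
Dir S: first cell '.' (not opp) -> no flip
Dir SE: opp run (3,2) capped by W -> flip

Answer: (3,2)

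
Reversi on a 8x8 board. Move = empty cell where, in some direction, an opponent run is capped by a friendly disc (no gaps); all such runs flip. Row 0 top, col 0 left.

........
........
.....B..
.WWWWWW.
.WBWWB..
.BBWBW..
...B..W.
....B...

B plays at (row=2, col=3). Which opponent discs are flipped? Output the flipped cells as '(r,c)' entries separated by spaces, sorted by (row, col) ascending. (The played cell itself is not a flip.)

Answer: (3,3) (3,4) (4,3) (5,3)

Derivation:
Dir NW: first cell '.' (not opp) -> no flip
Dir N: first cell '.' (not opp) -> no flip
Dir NE: first cell '.' (not opp) -> no flip
Dir W: first cell '.' (not opp) -> no flip
Dir E: first cell '.' (not opp) -> no flip
Dir SW: opp run (3,2) (4,1), next='.' -> no flip
Dir S: opp run (3,3) (4,3) (5,3) capped by B -> flip
Dir SE: opp run (3,4) capped by B -> flip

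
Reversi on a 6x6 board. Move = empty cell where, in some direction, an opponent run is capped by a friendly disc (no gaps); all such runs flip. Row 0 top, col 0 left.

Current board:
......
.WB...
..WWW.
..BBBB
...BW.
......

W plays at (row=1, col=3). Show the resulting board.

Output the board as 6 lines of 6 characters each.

Answer: ......
.WWW..
..WWW.
..BBBB
...BW.
......

Derivation:
Place W at (1,3); scan 8 dirs for brackets.
Dir NW: first cell '.' (not opp) -> no flip
Dir N: first cell '.' (not opp) -> no flip
Dir NE: first cell '.' (not opp) -> no flip
Dir W: opp run (1,2) capped by W -> flip
Dir E: first cell '.' (not opp) -> no flip
Dir SW: first cell 'W' (not opp) -> no flip
Dir S: first cell 'W' (not opp) -> no flip
Dir SE: first cell 'W' (not opp) -> no flip
All flips: (1,2)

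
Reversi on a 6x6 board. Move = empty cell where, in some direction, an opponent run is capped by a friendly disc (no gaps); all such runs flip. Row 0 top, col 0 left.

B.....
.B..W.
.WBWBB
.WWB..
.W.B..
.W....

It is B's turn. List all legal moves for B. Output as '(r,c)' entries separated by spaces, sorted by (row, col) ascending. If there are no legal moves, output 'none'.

Answer: (0,3) (0,4) (1,0) (1,3) (2,0) (3,0) (4,0) (4,2)

Derivation:
(0,3): flips 1 -> legal
(0,4): flips 1 -> legal
(0,5): no bracket -> illegal
(1,0): flips 2 -> legal
(1,2): no bracket -> illegal
(1,3): flips 1 -> legal
(1,5): no bracket -> illegal
(2,0): flips 1 -> legal
(3,0): flips 2 -> legal
(3,4): no bracket -> illegal
(4,0): flips 1 -> legal
(4,2): flips 1 -> legal
(5,0): no bracket -> illegal
(5,2): no bracket -> illegal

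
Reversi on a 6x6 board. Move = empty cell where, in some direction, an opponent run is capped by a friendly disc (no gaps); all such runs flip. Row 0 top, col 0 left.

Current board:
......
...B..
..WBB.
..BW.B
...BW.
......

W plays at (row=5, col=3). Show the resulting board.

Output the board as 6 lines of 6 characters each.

Answer: ......
...B..
..WBB.
..BW.B
...WW.
...W..

Derivation:
Place W at (5,3); scan 8 dirs for brackets.
Dir NW: first cell '.' (not opp) -> no flip
Dir N: opp run (4,3) capped by W -> flip
Dir NE: first cell 'W' (not opp) -> no flip
Dir W: first cell '.' (not opp) -> no flip
Dir E: first cell '.' (not opp) -> no flip
Dir SW: edge -> no flip
Dir S: edge -> no flip
Dir SE: edge -> no flip
All flips: (4,3)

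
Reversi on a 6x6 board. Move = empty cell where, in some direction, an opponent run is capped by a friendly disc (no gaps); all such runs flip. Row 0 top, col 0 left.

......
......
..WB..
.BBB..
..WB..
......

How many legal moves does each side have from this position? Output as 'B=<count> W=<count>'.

Answer: B=8 W=4

Derivation:
-- B to move --
(1,1): flips 1 -> legal
(1,2): flips 1 -> legal
(1,3): flips 1 -> legal
(2,1): flips 1 -> legal
(4,1): flips 1 -> legal
(5,1): flips 1 -> legal
(5,2): flips 1 -> legal
(5,3): flips 1 -> legal
B mobility = 8
-- W to move --
(1,2): no bracket -> illegal
(1,3): no bracket -> illegal
(1,4): no bracket -> illegal
(2,0): flips 1 -> legal
(2,1): no bracket -> illegal
(2,4): flips 2 -> legal
(3,0): no bracket -> illegal
(3,4): no bracket -> illegal
(4,0): flips 1 -> legal
(4,1): no bracket -> illegal
(4,4): flips 2 -> legal
(5,2): no bracket -> illegal
(5,3): no bracket -> illegal
(5,4): no bracket -> illegal
W mobility = 4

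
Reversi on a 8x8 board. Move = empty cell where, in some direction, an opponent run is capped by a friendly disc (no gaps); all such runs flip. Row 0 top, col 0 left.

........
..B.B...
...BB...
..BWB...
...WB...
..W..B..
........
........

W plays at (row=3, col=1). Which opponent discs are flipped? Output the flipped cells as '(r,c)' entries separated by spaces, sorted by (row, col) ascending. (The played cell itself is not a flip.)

Dir NW: first cell '.' (not opp) -> no flip
Dir N: first cell '.' (not opp) -> no flip
Dir NE: first cell '.' (not opp) -> no flip
Dir W: first cell '.' (not opp) -> no flip
Dir E: opp run (3,2) capped by W -> flip
Dir SW: first cell '.' (not opp) -> no flip
Dir S: first cell '.' (not opp) -> no flip
Dir SE: first cell '.' (not opp) -> no flip

Answer: (3,2)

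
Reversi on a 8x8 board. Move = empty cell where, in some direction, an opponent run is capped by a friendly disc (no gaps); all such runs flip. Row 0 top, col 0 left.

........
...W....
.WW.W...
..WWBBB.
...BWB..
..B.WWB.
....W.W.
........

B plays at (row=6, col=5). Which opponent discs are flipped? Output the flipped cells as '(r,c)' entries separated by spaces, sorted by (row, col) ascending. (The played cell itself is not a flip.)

Dir NW: opp run (5,4) capped by B -> flip
Dir N: opp run (5,5) capped by B -> flip
Dir NE: first cell 'B' (not opp) -> no flip
Dir W: opp run (6,4), next='.' -> no flip
Dir E: opp run (6,6), next='.' -> no flip
Dir SW: first cell '.' (not opp) -> no flip
Dir S: first cell '.' (not opp) -> no flip
Dir SE: first cell '.' (not opp) -> no flip

Answer: (5,4) (5,5)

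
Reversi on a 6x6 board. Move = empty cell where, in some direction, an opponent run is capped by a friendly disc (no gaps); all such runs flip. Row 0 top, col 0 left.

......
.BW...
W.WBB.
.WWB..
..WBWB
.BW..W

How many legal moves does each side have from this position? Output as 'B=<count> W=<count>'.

-- B to move --
(0,1): flips 1 -> legal
(0,2): no bracket -> illegal
(0,3): no bracket -> illegal
(1,0): no bracket -> illegal
(1,3): flips 1 -> legal
(2,1): flips 2 -> legal
(3,0): flips 2 -> legal
(3,4): no bracket -> illegal
(3,5): no bracket -> illegal
(4,0): no bracket -> illegal
(4,1): flips 2 -> legal
(5,3): flips 1 -> legal
(5,4): no bracket -> illegal
B mobility = 6
-- W to move --
(0,0): flips 1 -> legal
(0,1): no bracket -> illegal
(0,2): flips 1 -> legal
(1,0): flips 1 -> legal
(1,3): no bracket -> illegal
(1,4): flips 1 -> legal
(1,5): flips 2 -> legal
(2,1): no bracket -> illegal
(2,5): flips 2 -> legal
(3,4): flips 3 -> legal
(3,5): flips 1 -> legal
(4,0): no bracket -> illegal
(4,1): no bracket -> illegal
(5,0): flips 1 -> legal
(5,3): no bracket -> illegal
(5,4): flips 1 -> legal
W mobility = 10

Answer: B=6 W=10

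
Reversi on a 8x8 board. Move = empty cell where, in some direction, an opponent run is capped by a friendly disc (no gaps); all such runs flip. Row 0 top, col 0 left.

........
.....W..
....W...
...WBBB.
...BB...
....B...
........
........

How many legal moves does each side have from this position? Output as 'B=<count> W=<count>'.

Answer: B=5 W=5

Derivation:
-- B to move --
(0,4): no bracket -> illegal
(0,5): no bracket -> illegal
(0,6): no bracket -> illegal
(1,3): flips 1 -> legal
(1,4): flips 1 -> legal
(1,6): no bracket -> illegal
(2,2): flips 1 -> legal
(2,3): flips 1 -> legal
(2,5): no bracket -> illegal
(2,6): no bracket -> illegal
(3,2): flips 1 -> legal
(4,2): no bracket -> illegal
B mobility = 5
-- W to move --
(2,3): no bracket -> illegal
(2,5): no bracket -> illegal
(2,6): no bracket -> illegal
(2,7): no bracket -> illegal
(3,2): no bracket -> illegal
(3,7): flips 3 -> legal
(4,2): no bracket -> illegal
(4,5): no bracket -> illegal
(4,6): flips 1 -> legal
(4,7): no bracket -> illegal
(5,2): no bracket -> illegal
(5,3): flips 1 -> legal
(5,5): flips 1 -> legal
(6,3): no bracket -> illegal
(6,4): flips 3 -> legal
(6,5): no bracket -> illegal
W mobility = 5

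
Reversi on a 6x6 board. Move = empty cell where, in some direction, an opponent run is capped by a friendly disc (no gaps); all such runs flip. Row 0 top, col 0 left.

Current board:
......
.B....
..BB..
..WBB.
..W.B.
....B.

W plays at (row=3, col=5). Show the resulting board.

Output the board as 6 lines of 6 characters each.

Answer: ......
.B....
..BB..
..WWWW
..W.B.
....B.

Derivation:
Place W at (3,5); scan 8 dirs for brackets.
Dir NW: first cell '.' (not opp) -> no flip
Dir N: first cell '.' (not opp) -> no flip
Dir NE: edge -> no flip
Dir W: opp run (3,4) (3,3) capped by W -> flip
Dir E: edge -> no flip
Dir SW: opp run (4,4), next='.' -> no flip
Dir S: first cell '.' (not opp) -> no flip
Dir SE: edge -> no flip
All flips: (3,3) (3,4)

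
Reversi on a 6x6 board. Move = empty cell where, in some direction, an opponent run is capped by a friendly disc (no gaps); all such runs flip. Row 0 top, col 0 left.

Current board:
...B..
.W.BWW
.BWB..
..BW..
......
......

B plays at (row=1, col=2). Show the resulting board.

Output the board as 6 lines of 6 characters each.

Answer: ...B..
.WBBWW
.BBB..
..BW..
......
......

Derivation:
Place B at (1,2); scan 8 dirs for brackets.
Dir NW: first cell '.' (not opp) -> no flip
Dir N: first cell '.' (not opp) -> no flip
Dir NE: first cell 'B' (not opp) -> no flip
Dir W: opp run (1,1), next='.' -> no flip
Dir E: first cell 'B' (not opp) -> no flip
Dir SW: first cell 'B' (not opp) -> no flip
Dir S: opp run (2,2) capped by B -> flip
Dir SE: first cell 'B' (not opp) -> no flip
All flips: (2,2)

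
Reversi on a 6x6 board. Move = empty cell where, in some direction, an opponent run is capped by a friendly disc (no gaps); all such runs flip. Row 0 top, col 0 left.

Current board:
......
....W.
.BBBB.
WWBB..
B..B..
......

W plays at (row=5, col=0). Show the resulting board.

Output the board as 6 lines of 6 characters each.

Answer: ......
....W.
.BBBB.
WWBB..
W..B..
W.....

Derivation:
Place W at (5,0); scan 8 dirs for brackets.
Dir NW: edge -> no flip
Dir N: opp run (4,0) capped by W -> flip
Dir NE: first cell '.' (not opp) -> no flip
Dir W: edge -> no flip
Dir E: first cell '.' (not opp) -> no flip
Dir SW: edge -> no flip
Dir S: edge -> no flip
Dir SE: edge -> no flip
All flips: (4,0)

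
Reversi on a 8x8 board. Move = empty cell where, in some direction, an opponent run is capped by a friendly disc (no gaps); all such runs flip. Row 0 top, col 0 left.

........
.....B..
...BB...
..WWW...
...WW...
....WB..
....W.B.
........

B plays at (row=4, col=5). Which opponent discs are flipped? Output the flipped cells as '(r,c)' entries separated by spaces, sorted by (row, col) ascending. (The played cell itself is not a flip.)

Answer: (3,4)

Derivation:
Dir NW: opp run (3,4) capped by B -> flip
Dir N: first cell '.' (not opp) -> no flip
Dir NE: first cell '.' (not opp) -> no flip
Dir W: opp run (4,4) (4,3), next='.' -> no flip
Dir E: first cell '.' (not opp) -> no flip
Dir SW: opp run (5,4), next='.' -> no flip
Dir S: first cell 'B' (not opp) -> no flip
Dir SE: first cell '.' (not opp) -> no flip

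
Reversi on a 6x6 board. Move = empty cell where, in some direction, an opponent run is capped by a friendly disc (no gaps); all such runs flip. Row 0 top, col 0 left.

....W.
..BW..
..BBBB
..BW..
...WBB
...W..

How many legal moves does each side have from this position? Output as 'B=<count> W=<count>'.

-- B to move --
(0,2): flips 1 -> legal
(0,3): flips 1 -> legal
(0,5): no bracket -> illegal
(1,4): flips 1 -> legal
(1,5): no bracket -> illegal
(3,4): flips 1 -> legal
(4,2): flips 2 -> legal
(5,2): no bracket -> illegal
(5,4): flips 1 -> legal
B mobility = 6
-- W to move --
(0,1): no bracket -> illegal
(0,2): no bracket -> illegal
(0,3): no bracket -> illegal
(1,1): flips 2 -> legal
(1,4): no bracket -> illegal
(1,5): flips 1 -> legal
(2,1): flips 1 -> legal
(3,1): flips 2 -> legal
(3,4): no bracket -> illegal
(3,5): flips 2 -> legal
(4,1): no bracket -> illegal
(4,2): no bracket -> illegal
(5,4): no bracket -> illegal
(5,5): flips 1 -> legal
W mobility = 6

Answer: B=6 W=6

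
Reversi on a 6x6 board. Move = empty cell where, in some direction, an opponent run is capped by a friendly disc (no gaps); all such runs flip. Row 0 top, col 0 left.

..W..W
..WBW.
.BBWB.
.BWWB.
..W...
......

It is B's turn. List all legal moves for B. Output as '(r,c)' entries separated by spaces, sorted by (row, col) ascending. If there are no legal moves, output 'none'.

(0,1): flips 2 -> legal
(0,3): flips 1 -> legal
(0,4): flips 1 -> legal
(1,1): flips 1 -> legal
(1,5): flips 1 -> legal
(2,5): no bracket -> illegal
(4,1): no bracket -> illegal
(4,3): flips 3 -> legal
(4,4): flips 1 -> legal
(5,1): flips 2 -> legal
(5,2): flips 2 -> legal
(5,3): flips 1 -> legal

Answer: (0,1) (0,3) (0,4) (1,1) (1,5) (4,3) (4,4) (5,1) (5,2) (5,3)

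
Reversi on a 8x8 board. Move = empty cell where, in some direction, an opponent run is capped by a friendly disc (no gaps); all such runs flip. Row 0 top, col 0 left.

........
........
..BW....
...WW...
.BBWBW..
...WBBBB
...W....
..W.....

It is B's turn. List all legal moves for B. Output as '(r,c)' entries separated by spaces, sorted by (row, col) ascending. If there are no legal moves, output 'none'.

(1,2): flips 3 -> legal
(1,3): no bracket -> illegal
(1,4): no bracket -> illegal
(2,4): flips 3 -> legal
(2,5): no bracket -> illegal
(3,2): flips 1 -> legal
(3,5): flips 1 -> legal
(3,6): flips 1 -> legal
(4,6): flips 1 -> legal
(5,2): flips 1 -> legal
(6,1): no bracket -> illegal
(6,2): flips 1 -> legal
(6,4): flips 1 -> legal
(7,1): no bracket -> illegal
(7,3): no bracket -> illegal
(7,4): no bracket -> illegal

Answer: (1,2) (2,4) (3,2) (3,5) (3,6) (4,6) (5,2) (6,2) (6,4)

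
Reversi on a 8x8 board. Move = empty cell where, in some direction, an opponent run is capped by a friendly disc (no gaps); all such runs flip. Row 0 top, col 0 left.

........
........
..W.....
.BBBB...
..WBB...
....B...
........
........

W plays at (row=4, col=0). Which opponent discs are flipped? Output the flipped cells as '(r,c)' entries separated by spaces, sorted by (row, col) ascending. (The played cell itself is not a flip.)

Answer: (3,1)

Derivation:
Dir NW: edge -> no flip
Dir N: first cell '.' (not opp) -> no flip
Dir NE: opp run (3,1) capped by W -> flip
Dir W: edge -> no flip
Dir E: first cell '.' (not opp) -> no flip
Dir SW: edge -> no flip
Dir S: first cell '.' (not opp) -> no flip
Dir SE: first cell '.' (not opp) -> no flip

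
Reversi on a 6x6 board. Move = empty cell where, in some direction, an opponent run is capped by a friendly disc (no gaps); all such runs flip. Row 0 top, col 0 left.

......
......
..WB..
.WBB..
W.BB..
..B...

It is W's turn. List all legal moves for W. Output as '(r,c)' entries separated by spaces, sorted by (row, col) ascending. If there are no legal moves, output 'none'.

(1,2): no bracket -> illegal
(1,3): no bracket -> illegal
(1,4): no bracket -> illegal
(2,1): no bracket -> illegal
(2,4): flips 1 -> legal
(3,4): flips 2 -> legal
(4,1): no bracket -> illegal
(4,4): flips 1 -> legal
(5,1): no bracket -> illegal
(5,3): flips 1 -> legal
(5,4): no bracket -> illegal

Answer: (2,4) (3,4) (4,4) (5,3)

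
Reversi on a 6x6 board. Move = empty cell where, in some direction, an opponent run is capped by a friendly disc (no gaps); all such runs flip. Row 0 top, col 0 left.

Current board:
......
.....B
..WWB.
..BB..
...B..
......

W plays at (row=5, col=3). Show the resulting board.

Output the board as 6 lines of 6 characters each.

Place W at (5,3); scan 8 dirs for brackets.
Dir NW: first cell '.' (not opp) -> no flip
Dir N: opp run (4,3) (3,3) capped by W -> flip
Dir NE: first cell '.' (not opp) -> no flip
Dir W: first cell '.' (not opp) -> no flip
Dir E: first cell '.' (not opp) -> no flip
Dir SW: edge -> no flip
Dir S: edge -> no flip
Dir SE: edge -> no flip
All flips: (3,3) (4,3)

Answer: ......
.....B
..WWB.
..BW..
...W..
...W..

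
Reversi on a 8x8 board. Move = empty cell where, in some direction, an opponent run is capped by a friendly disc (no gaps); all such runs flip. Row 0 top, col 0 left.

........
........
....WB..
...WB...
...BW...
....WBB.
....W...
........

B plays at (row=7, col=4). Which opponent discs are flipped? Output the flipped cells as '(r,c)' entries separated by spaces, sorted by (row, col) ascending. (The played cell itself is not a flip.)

Dir NW: first cell '.' (not opp) -> no flip
Dir N: opp run (6,4) (5,4) (4,4) capped by B -> flip
Dir NE: first cell '.' (not opp) -> no flip
Dir W: first cell '.' (not opp) -> no flip
Dir E: first cell '.' (not opp) -> no flip
Dir SW: edge -> no flip
Dir S: edge -> no flip
Dir SE: edge -> no flip

Answer: (4,4) (5,4) (6,4)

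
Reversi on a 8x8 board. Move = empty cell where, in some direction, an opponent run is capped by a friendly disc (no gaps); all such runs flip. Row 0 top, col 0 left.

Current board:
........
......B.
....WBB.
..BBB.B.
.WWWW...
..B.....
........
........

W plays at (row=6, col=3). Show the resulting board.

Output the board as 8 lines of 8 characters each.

Place W at (6,3); scan 8 dirs for brackets.
Dir NW: opp run (5,2) capped by W -> flip
Dir N: first cell '.' (not opp) -> no flip
Dir NE: first cell '.' (not opp) -> no flip
Dir W: first cell '.' (not opp) -> no flip
Dir E: first cell '.' (not opp) -> no flip
Dir SW: first cell '.' (not opp) -> no flip
Dir S: first cell '.' (not opp) -> no flip
Dir SE: first cell '.' (not opp) -> no flip
All flips: (5,2)

Answer: ........
......B.
....WBB.
..BBB.B.
.WWWW...
..W.....
...W....
........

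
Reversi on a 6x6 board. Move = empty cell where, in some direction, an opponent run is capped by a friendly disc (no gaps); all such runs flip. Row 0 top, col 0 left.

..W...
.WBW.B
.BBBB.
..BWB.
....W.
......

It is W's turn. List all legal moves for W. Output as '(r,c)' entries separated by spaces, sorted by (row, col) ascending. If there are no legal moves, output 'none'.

(0,1): no bracket -> illegal
(0,3): no bracket -> illegal
(0,4): no bracket -> illegal
(0,5): no bracket -> illegal
(1,0): no bracket -> illegal
(1,4): flips 2 -> legal
(2,0): no bracket -> illegal
(2,5): no bracket -> illegal
(3,0): no bracket -> illegal
(3,1): flips 3 -> legal
(3,5): flips 2 -> legal
(4,1): no bracket -> illegal
(4,2): flips 3 -> legal
(4,3): no bracket -> illegal
(4,5): no bracket -> illegal

Answer: (1,4) (3,1) (3,5) (4,2)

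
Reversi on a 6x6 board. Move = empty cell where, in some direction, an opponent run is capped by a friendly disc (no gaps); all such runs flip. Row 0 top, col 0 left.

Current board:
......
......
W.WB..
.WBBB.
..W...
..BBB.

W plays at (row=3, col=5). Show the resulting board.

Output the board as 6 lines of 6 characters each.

Place W at (3,5); scan 8 dirs for brackets.
Dir NW: first cell '.' (not opp) -> no flip
Dir N: first cell '.' (not opp) -> no flip
Dir NE: edge -> no flip
Dir W: opp run (3,4) (3,3) (3,2) capped by W -> flip
Dir E: edge -> no flip
Dir SW: first cell '.' (not opp) -> no flip
Dir S: first cell '.' (not opp) -> no flip
Dir SE: edge -> no flip
All flips: (3,2) (3,3) (3,4)

Answer: ......
......
W.WB..
.WWWWW
..W...
..BBB.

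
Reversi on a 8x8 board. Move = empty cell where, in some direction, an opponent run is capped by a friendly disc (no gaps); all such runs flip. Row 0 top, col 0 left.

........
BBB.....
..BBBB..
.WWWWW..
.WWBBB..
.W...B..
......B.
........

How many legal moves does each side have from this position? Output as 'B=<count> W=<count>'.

Answer: B=7 W=14

Derivation:
-- B to move --
(2,0): no bracket -> illegal
(2,1): flips 1 -> legal
(2,6): flips 1 -> legal
(3,0): no bracket -> illegal
(3,6): no bracket -> illegal
(4,0): flips 3 -> legal
(4,6): flips 1 -> legal
(5,0): flips 2 -> legal
(5,2): flips 2 -> legal
(5,3): no bracket -> illegal
(6,0): flips 3 -> legal
(6,1): no bracket -> illegal
(6,2): no bracket -> illegal
B mobility = 7
-- W to move --
(0,0): flips 2 -> legal
(0,1): flips 2 -> legal
(0,2): flips 2 -> legal
(0,3): no bracket -> illegal
(1,3): flips 3 -> legal
(1,4): flips 2 -> legal
(1,5): flips 2 -> legal
(1,6): flips 1 -> legal
(2,0): no bracket -> illegal
(2,1): no bracket -> illegal
(2,6): no bracket -> illegal
(3,6): no bracket -> illegal
(4,6): flips 3 -> legal
(5,2): flips 1 -> legal
(5,3): flips 2 -> legal
(5,4): flips 2 -> legal
(5,6): flips 1 -> legal
(5,7): no bracket -> illegal
(6,4): no bracket -> illegal
(6,5): flips 2 -> legal
(6,7): no bracket -> illegal
(7,5): no bracket -> illegal
(7,6): no bracket -> illegal
(7,7): flips 3 -> legal
W mobility = 14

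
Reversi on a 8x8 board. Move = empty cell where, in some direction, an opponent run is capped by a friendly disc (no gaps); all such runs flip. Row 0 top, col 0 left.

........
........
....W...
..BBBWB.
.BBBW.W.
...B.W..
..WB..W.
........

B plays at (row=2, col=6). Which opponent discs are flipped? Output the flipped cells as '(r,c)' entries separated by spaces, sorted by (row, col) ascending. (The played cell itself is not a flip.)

Answer: (3,5) (4,4)

Derivation:
Dir NW: first cell '.' (not opp) -> no flip
Dir N: first cell '.' (not opp) -> no flip
Dir NE: first cell '.' (not opp) -> no flip
Dir W: first cell '.' (not opp) -> no flip
Dir E: first cell '.' (not opp) -> no flip
Dir SW: opp run (3,5) (4,4) capped by B -> flip
Dir S: first cell 'B' (not opp) -> no flip
Dir SE: first cell '.' (not opp) -> no flip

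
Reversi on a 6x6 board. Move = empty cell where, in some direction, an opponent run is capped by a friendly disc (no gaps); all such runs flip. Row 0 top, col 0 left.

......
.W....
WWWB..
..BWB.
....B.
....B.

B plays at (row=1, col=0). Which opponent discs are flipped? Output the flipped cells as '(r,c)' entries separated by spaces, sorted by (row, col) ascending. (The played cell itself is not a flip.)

Dir NW: edge -> no flip
Dir N: first cell '.' (not opp) -> no flip
Dir NE: first cell '.' (not opp) -> no flip
Dir W: edge -> no flip
Dir E: opp run (1,1), next='.' -> no flip
Dir SW: edge -> no flip
Dir S: opp run (2,0), next='.' -> no flip
Dir SE: opp run (2,1) capped by B -> flip

Answer: (2,1)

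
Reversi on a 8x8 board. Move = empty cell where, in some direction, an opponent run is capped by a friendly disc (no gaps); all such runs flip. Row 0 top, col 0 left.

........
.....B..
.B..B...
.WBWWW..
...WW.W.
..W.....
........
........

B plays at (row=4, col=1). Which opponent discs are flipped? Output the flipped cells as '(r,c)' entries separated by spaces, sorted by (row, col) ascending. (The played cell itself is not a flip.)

Answer: (3,1)

Derivation:
Dir NW: first cell '.' (not opp) -> no flip
Dir N: opp run (3,1) capped by B -> flip
Dir NE: first cell 'B' (not opp) -> no flip
Dir W: first cell '.' (not opp) -> no flip
Dir E: first cell '.' (not opp) -> no flip
Dir SW: first cell '.' (not opp) -> no flip
Dir S: first cell '.' (not opp) -> no flip
Dir SE: opp run (5,2), next='.' -> no flip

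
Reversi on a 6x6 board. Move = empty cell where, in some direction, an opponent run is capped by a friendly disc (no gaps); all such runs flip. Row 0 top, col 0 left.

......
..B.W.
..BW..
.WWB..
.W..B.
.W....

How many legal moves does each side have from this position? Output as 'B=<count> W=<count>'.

-- B to move --
(0,3): no bracket -> illegal
(0,4): no bracket -> illegal
(0,5): no bracket -> illegal
(1,3): flips 1 -> legal
(1,5): no bracket -> illegal
(2,0): no bracket -> illegal
(2,1): no bracket -> illegal
(2,4): flips 1 -> legal
(2,5): no bracket -> illegal
(3,0): flips 2 -> legal
(3,4): flips 1 -> legal
(4,0): flips 1 -> legal
(4,2): flips 1 -> legal
(4,3): no bracket -> illegal
(5,0): no bracket -> illegal
(5,2): no bracket -> illegal
B mobility = 6
-- W to move --
(0,1): flips 1 -> legal
(0,2): flips 2 -> legal
(0,3): no bracket -> illegal
(1,1): no bracket -> illegal
(1,3): flips 1 -> legal
(2,1): flips 1 -> legal
(2,4): no bracket -> illegal
(3,4): flips 1 -> legal
(3,5): no bracket -> illegal
(4,2): no bracket -> illegal
(4,3): flips 1 -> legal
(4,5): no bracket -> illegal
(5,3): no bracket -> illegal
(5,4): no bracket -> illegal
(5,5): no bracket -> illegal
W mobility = 6

Answer: B=6 W=6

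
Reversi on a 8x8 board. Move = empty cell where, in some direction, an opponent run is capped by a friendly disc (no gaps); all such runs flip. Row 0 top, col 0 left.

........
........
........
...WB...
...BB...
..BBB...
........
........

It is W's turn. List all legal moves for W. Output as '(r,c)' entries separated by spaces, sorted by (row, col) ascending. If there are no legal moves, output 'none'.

Answer: (3,5) (5,5) (6,3)

Derivation:
(2,3): no bracket -> illegal
(2,4): no bracket -> illegal
(2,5): no bracket -> illegal
(3,2): no bracket -> illegal
(3,5): flips 1 -> legal
(4,1): no bracket -> illegal
(4,2): no bracket -> illegal
(4,5): no bracket -> illegal
(5,1): no bracket -> illegal
(5,5): flips 1 -> legal
(6,1): no bracket -> illegal
(6,2): no bracket -> illegal
(6,3): flips 2 -> legal
(6,4): no bracket -> illegal
(6,5): no bracket -> illegal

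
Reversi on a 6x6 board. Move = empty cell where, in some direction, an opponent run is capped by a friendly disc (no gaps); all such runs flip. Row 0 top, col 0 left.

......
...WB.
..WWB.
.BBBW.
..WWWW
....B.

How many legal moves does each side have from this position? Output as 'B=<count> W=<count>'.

Answer: B=11 W=10

Derivation:
-- B to move --
(0,2): flips 1 -> legal
(0,3): flips 2 -> legal
(0,4): flips 2 -> legal
(1,1): flips 1 -> legal
(1,2): flips 2 -> legal
(2,1): flips 2 -> legal
(2,5): no bracket -> illegal
(3,5): flips 1 -> legal
(4,1): no bracket -> illegal
(5,1): flips 1 -> legal
(5,2): flips 1 -> legal
(5,3): flips 2 -> legal
(5,5): flips 1 -> legal
B mobility = 11
-- W to move --
(0,3): no bracket -> illegal
(0,4): flips 2 -> legal
(0,5): flips 1 -> legal
(1,5): flips 3 -> legal
(2,0): flips 1 -> legal
(2,1): flips 1 -> legal
(2,5): flips 1 -> legal
(3,0): flips 3 -> legal
(3,5): flips 1 -> legal
(4,0): flips 1 -> legal
(4,1): flips 1 -> legal
(5,3): no bracket -> illegal
(5,5): no bracket -> illegal
W mobility = 10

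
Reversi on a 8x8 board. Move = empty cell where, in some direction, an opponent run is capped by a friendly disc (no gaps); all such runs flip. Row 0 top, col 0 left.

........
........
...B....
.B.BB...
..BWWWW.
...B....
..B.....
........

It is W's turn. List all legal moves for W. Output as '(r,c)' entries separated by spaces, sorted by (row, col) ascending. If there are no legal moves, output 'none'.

Answer: (1,2) (1,3) (2,2) (2,4) (2,5) (4,1) (6,3) (7,1)

Derivation:
(1,2): flips 2 -> legal
(1,3): flips 2 -> legal
(1,4): no bracket -> illegal
(2,0): no bracket -> illegal
(2,1): no bracket -> illegal
(2,2): flips 1 -> legal
(2,4): flips 1 -> legal
(2,5): flips 1 -> legal
(3,0): no bracket -> illegal
(3,2): no bracket -> illegal
(3,5): no bracket -> illegal
(4,0): no bracket -> illegal
(4,1): flips 1 -> legal
(5,1): no bracket -> illegal
(5,2): no bracket -> illegal
(5,4): no bracket -> illegal
(6,1): no bracket -> illegal
(6,3): flips 1 -> legal
(6,4): no bracket -> illegal
(7,1): flips 2 -> legal
(7,2): no bracket -> illegal
(7,3): no bracket -> illegal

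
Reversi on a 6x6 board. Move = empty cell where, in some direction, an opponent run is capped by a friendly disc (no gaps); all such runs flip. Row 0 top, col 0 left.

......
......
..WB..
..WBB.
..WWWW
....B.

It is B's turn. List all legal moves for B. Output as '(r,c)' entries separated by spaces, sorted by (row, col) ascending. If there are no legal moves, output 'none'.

Answer: (1,1) (2,1) (3,1) (4,1) (5,1) (5,2) (5,3) (5,5)

Derivation:
(1,1): flips 1 -> legal
(1,2): no bracket -> illegal
(1,3): no bracket -> illegal
(2,1): flips 3 -> legal
(3,1): flips 1 -> legal
(3,5): no bracket -> illegal
(4,1): flips 1 -> legal
(5,1): flips 1 -> legal
(5,2): flips 1 -> legal
(5,3): flips 1 -> legal
(5,5): flips 1 -> legal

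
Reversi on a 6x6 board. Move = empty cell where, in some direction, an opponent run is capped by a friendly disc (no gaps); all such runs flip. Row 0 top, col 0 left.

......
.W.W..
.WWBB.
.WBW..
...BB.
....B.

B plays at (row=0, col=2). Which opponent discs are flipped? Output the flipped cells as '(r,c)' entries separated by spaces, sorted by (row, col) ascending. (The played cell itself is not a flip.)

Dir NW: edge -> no flip
Dir N: edge -> no flip
Dir NE: edge -> no flip
Dir W: first cell '.' (not opp) -> no flip
Dir E: first cell '.' (not opp) -> no flip
Dir SW: opp run (1,1), next='.' -> no flip
Dir S: first cell '.' (not opp) -> no flip
Dir SE: opp run (1,3) capped by B -> flip

Answer: (1,3)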